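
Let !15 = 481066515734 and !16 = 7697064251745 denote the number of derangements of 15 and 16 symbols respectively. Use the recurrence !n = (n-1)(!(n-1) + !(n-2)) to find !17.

!17 = (17-1)·(!16 + !15) = 16·(7697064251745 + 481066515734) = 16·8178130767479 = 130850092279664.

130850092279664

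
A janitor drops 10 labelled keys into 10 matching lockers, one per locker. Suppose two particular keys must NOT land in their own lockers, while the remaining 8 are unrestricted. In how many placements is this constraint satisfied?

2943360

Inclusion-exclusion on the 2 forbidden self-matches:
Σ_{j=0}^{2} (-1)^j C(2,j)(10-j)!
= C(2,0)·10! - C(2,1)·9! + C(2,2)·8!
= 3628800 - 725760 + 40320
= 2943360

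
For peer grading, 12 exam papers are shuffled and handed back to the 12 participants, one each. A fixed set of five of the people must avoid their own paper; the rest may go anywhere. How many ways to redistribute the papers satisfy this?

312273360

Inclusion-exclusion on the 5 forbidden self-matches:
Σ_{j=0}^{5} (-1)^j C(5,j)(12-j)!
= C(5,0)·12! - C(5,1)·11! + C(5,2)·10! - C(5,3)·9! + C(5,4)·8! - C(5,5)·7!
= 479001600 - 199584000 + 36288000 - 3628800 + 201600 - 5040
= 312273360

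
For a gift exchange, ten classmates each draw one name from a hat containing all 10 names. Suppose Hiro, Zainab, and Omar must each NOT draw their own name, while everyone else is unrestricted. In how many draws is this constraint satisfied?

2656080

Inclusion-exclusion on the 3 forbidden self-matches:
Σ_{j=0}^{3} (-1)^j C(3,j)(10-j)!
= C(3,0)·10! - C(3,1)·9! + C(3,2)·8! - C(3,3)·7!
= 3628800 - 1088640 + 120960 - 5040
= 2656080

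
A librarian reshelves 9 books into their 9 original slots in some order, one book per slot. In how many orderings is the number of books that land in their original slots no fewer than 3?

29143

# with exactly i fixed is C(9,i)·!(9-i); sum over i=3..9:
  i=3: C(9,3)·!6 = 84·265 = 22260
  i=4: C(9,4)·!5 = 126·44 = 5544
  i=5: C(9,5)·!4 = 126·9 = 1134
  i=6: C(9,6)·!3 = 84·2 = 168
  i=7: C(9,7)·!2 = 36·1 = 36
  i=8: C(9,8)·!1 = 9·0 = 0
  i=9: C(9,9)·!0 = 1·1 = 1
Total = 29143.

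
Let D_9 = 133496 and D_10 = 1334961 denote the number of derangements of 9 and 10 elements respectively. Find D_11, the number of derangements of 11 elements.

14684570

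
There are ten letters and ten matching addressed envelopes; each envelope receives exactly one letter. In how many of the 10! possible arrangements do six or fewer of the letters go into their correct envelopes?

3628514

# with exactly i fixed is C(10,i)·!(10-i); sum over i=0..6:
  i=0: C(10,0)·!10 = 1·1334961 = 1334961
  i=1: C(10,1)·!9 = 10·133496 = 1334960
  i=2: C(10,2)·!8 = 45·14833 = 667485
  i=3: C(10,3)·!7 = 120·1854 = 222480
  i=4: C(10,4)·!6 = 210·265 = 55650
  i=5: C(10,5)·!5 = 252·44 = 11088
  i=6: C(10,6)·!4 = 210·9 = 1890
Total = 3628514.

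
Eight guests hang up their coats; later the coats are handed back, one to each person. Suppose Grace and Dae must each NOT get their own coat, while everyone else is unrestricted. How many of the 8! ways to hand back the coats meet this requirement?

Let A_j be the event that the j-th constrained one is fixed. By inclusion-exclusion over the 2 events:
Σ_{j=0}^{2} (-1)^j C(2,j)(8-j)!
= C(2,0)·8! - C(2,1)·7! + C(2,2)·6!
= 40320 - 10080 + 720
= 30960

30960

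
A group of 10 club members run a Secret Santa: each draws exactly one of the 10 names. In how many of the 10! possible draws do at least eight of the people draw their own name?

Sum C(10,i)·!(10-i) for i = 8..10:
  i=8: C(10,8)·!2 = 45·1 = 45
  i=9: C(10,9)·!1 = 10·0 = 0
  i=10: C(10,10)·!0 = 1·1 = 1
Total = 46.

46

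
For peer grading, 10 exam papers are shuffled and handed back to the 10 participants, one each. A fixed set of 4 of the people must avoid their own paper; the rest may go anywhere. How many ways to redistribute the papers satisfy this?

Inclusion-exclusion on the 4 forbidden self-matches:
Σ_{j=0}^{4} (-1)^j C(4,j)(10-j)!
= C(4,0)·10! - C(4,1)·9! + C(4,2)·8! - C(4,3)·7! + C(4,4)·6!
= 3628800 - 1451520 + 241920 - 20160 + 720
= 2399760

2399760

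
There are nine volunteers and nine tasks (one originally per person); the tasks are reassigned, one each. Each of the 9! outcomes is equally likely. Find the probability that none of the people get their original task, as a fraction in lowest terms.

Favorable outcomes: !9 = 133496.
Total outcomes: 9! = 362880.
Probability = 133496/362880 = 16687/45360.

16687/45360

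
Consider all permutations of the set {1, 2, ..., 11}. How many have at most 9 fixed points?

39916799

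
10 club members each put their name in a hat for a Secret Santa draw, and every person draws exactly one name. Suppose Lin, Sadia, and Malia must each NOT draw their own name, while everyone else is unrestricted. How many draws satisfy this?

Let A_j be the event that the j-th constrained one is fixed. By inclusion-exclusion over the 3 events:
Σ_{j=0}^{3} (-1)^j C(3,j)(10-j)!
= C(3,0)·10! - C(3,1)·9! + C(3,2)·8! - C(3,3)·7!
= 3628800 - 1088640 + 120960 - 5040
= 2656080

2656080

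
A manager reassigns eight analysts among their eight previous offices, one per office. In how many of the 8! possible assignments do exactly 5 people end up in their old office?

112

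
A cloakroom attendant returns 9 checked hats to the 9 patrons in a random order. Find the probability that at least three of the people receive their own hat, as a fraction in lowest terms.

Favorable outcomes: Σ_{i≥3} C(9,i)·!(9-i) = 84·265 + 126·44 + 126·9 + 84·2 + 36·1 + 9·0 + 1·1 = 29143.
Total outcomes: 9! = 362880.
Probability = 29143/362880 = 29143/362880.

29143/362880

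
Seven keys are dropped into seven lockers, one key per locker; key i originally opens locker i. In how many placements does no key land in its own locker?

1854

!7 is the nearest integer to 7!/e.
7! = 5040, and 5040/e ≈ 1854.11, so !7 = 1854.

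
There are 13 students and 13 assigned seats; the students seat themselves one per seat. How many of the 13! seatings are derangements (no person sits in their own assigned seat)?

Recurrence: !13 = 12·(!12 + !11).
!13 = 12·(176214841 + 14684570) = 12·190899411 = 2290792932

2290792932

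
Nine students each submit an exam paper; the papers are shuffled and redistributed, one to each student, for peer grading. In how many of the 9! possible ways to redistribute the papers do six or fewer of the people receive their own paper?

Sum C(9,i)·!(9-i) for i = 0..6:
  i=0: C(9,0)·!9 = 1·133496 = 133496
  i=1: C(9,1)·!8 = 9·14833 = 133497
  i=2: C(9,2)·!7 = 36·1854 = 66744
  i=3: C(9,3)·!6 = 84·265 = 22260
  i=4: C(9,4)·!5 = 126·44 = 5544
  i=5: C(9,5)·!4 = 126·9 = 1134
  i=6: C(9,6)·!3 = 84·2 = 168
Total = 362843.

362843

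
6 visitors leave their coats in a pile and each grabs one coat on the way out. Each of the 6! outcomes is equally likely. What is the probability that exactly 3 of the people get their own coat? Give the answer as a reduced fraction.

1/18

Favorable outcomes: C(6,3)·!3 = 20·2 = 40.
Total outcomes: 6! = 720.
Probability = 40/720 = 1/18.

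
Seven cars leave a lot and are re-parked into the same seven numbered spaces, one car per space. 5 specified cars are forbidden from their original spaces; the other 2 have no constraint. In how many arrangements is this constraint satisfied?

2428

Inclusion-exclusion on the 5 forbidden self-matches:
Σ_{j=0}^{5} (-1)^j C(5,j)(7-j)!
= C(5,0)·7! - C(5,1)·6! + C(5,2)·5! - C(5,3)·4! + C(5,4)·3! - C(5,5)·2!
= 5040 - 3600 + 1200 - 240 + 30 - 2
= 2428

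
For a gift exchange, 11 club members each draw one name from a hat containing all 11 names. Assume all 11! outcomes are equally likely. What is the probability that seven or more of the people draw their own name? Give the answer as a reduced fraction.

Favorable outcomes: Σ_{i≥7} C(11,i)·!(11-i) = 330·9 + 165·2 + 55·1 + 11·0 + 1·1 = 3356.
Total outcomes: 11! = 39916800.
Probability = 3356/39916800 = 839/9979200.

839/9979200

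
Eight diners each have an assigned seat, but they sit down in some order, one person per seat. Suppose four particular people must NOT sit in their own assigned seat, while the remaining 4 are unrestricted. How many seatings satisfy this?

24024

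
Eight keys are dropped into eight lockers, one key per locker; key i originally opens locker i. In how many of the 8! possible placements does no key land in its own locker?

14833

The subfactorial !8 = [8!/e] (nearest integer).
8! = 40320, and 40320/e ≈ 14832.90, so !8 = 14833.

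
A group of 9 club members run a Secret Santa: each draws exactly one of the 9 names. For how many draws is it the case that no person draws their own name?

Recurrence: !9 = 9·!8 + (-1)^9.
!9 = 9·14833 - 1 = 133496

133496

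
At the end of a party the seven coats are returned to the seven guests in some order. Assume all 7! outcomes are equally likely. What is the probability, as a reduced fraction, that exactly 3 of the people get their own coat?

Favorable outcomes: C(7,3)·!4 = 35·9 = 315.
Total outcomes: 7! = 5040.
Probability = 315/5040 = 1/16.

1/16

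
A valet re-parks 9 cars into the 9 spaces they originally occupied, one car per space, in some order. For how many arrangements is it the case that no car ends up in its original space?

133496

The subfactorial !9 = [9!/e] (nearest integer).
9! = 362880, and 362880/e ≈ 133496.09, so !9 = 133496.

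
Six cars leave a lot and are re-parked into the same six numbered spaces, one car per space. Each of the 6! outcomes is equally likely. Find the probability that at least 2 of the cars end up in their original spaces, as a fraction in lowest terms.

Favorable outcomes: Σ_{i≥2} C(6,i)·!(6-i) = 15·9 + 20·2 + 15·1 + 6·0 + 1·1 = 191.
Total outcomes: 6! = 720.
Probability = 191/720 = 191/720.

191/720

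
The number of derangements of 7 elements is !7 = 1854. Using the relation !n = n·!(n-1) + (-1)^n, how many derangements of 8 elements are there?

!8 = 8·1854 + 1 = 14833.

14833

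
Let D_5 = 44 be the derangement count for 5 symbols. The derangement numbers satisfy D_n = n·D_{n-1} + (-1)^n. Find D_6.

265

D_6 = 6·44 + 1 = 265.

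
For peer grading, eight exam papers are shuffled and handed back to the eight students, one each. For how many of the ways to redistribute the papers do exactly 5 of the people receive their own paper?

112

Pick the 5 fixed positions: C(8,5) = 56 ways.
The other 3 form a derangement: !3 = 2.
Total: 56 × 2 = 112.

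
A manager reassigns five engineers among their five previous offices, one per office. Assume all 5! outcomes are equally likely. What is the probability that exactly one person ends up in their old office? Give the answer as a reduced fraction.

3/8

Favorable outcomes: C(5,1)·!4 = 5·9 = 45.
Total outcomes: 5! = 120.
Probability = 45/120 = 3/8.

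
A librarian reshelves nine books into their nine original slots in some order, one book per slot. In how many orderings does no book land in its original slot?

133496

!9 = 9! · Σ_{k=0}^{9} (-1)^k/k!
= 9! - 9!/1! + 9!/2! - 9!/3! + 9!/4! - 9!/5! + 9!/6! - 9!/7! + 9!/8! - 9!/9!
= 362880 - 362880 + 181440 - 60480 + 15120 - 3024 + 504 - 72 + 9 - 1
= 133496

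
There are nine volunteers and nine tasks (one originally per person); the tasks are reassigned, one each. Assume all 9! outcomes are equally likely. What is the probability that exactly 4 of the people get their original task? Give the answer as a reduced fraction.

11/720

Favorable outcomes: C(9,4)·!5 = 126·44 = 5544.
Total outcomes: 9! = 362880.
Probability = 5544/362880 = 11/720.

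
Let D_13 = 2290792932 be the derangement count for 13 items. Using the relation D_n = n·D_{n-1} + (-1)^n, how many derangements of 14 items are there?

32071101049

D_14 = 14·2290792932 + 1 = 32071101049.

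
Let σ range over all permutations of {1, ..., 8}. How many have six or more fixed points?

29

Sum C(8,i)·!(8-i) for i = 6..8:
  i=6: C(8,6)·!2 = 28·1 = 28
  i=7: C(8,7)·!1 = 8·0 = 0
  i=8: C(8,8)·!0 = 1·1 = 1
Total = 29.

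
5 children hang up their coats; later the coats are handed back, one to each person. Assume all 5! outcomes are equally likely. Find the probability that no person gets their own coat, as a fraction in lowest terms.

11/30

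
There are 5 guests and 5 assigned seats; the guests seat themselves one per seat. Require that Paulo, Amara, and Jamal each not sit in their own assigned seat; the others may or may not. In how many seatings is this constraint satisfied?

64

Inclusion-exclusion on the 3 forbidden self-matches:
Σ_{j=0}^{3} (-1)^j C(3,j)(5-j)!
= C(3,0)·5! - C(3,1)·4! + C(3,2)·3! - C(3,3)·2!
= 120 - 72 + 18 - 2
= 64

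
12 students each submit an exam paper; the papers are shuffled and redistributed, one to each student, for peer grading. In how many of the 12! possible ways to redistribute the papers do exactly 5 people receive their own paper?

Pick the 5 fixed positions: C(12,5) = 792 ways.
The remaining 7 must be deranged: !7 = 1854.
Total: 792 × 1854 = 1468368.

1468368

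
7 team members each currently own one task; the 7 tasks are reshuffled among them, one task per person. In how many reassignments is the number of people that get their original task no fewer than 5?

22

Sum C(7,i)·!(7-i) for i = 5..7:
  i=5: C(7,5)·!2 = 21·1 = 21
  i=6: C(7,6)·!1 = 7·0 = 0
  i=7: C(7,7)·!0 = 1·1 = 1
Total = 22.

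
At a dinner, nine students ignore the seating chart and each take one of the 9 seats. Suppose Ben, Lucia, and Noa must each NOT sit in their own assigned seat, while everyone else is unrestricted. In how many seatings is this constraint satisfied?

256320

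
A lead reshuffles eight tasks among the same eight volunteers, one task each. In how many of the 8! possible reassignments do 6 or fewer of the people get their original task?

Sum C(8,i)·!(8-i) for i = 0..6:
  i=0: C(8,0)·!8 = 1·14833 = 14833
  i=1: C(8,1)·!7 = 8·1854 = 14832
  i=2: C(8,2)·!6 = 28·265 = 7420
  i=3: C(8,3)·!5 = 56·44 = 2464
  i=4: C(8,4)·!4 = 70·9 = 630
  i=5: C(8,5)·!3 = 56·2 = 112
  i=6: C(8,6)·!2 = 28·1 = 28
Total = 40319.

40319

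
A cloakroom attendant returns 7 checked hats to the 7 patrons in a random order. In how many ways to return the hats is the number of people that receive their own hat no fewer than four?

# with exactly i fixed is C(7,i)·!(7-i); sum over i=4..7:
  i=4: C(7,4)·!3 = 35·2 = 70
  i=5: C(7,5)·!2 = 21·1 = 21
  i=6: C(7,6)·!1 = 7·0 = 0
  i=7: C(7,7)·!0 = 1·1 = 1
Total = 92.

92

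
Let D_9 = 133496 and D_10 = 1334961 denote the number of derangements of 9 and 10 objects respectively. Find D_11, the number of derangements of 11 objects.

D_11 = (11-1)·(D_10 + D_9) = 10·(1334961 + 133496) = 10·1468457 = 14684570.

14684570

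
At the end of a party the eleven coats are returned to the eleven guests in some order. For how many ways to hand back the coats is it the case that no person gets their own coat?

14684570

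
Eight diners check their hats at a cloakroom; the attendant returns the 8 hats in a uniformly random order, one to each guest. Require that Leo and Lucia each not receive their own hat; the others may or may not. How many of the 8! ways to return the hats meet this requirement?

Let A_j be the event that the j-th constrained one is fixed. By inclusion-exclusion over the 2 events:
Σ_{j=0}^{2} (-1)^j C(2,j)(8-j)!
= C(2,0)·8! - C(2,1)·7! + C(2,2)·6!
= 40320 - 10080 + 720
= 30960

30960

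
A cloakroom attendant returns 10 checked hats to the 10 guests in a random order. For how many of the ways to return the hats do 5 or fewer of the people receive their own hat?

Sum C(10,i)·!(10-i) for i = 0..5:
  i=0: C(10,0)·!10 = 1·1334961 = 1334961
  i=1: C(10,1)·!9 = 10·133496 = 1334960
  i=2: C(10,2)·!8 = 45·14833 = 667485
  i=3: C(10,3)·!7 = 120·1854 = 222480
  i=4: C(10,4)·!6 = 210·265 = 55650
  i=5: C(10,5)·!5 = 252·44 = 11088
Total = 3626624.

3626624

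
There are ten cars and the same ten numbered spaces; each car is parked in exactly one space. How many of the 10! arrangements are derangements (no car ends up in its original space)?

1334961

The number of derangements of 10 is !10 = Σ_{k=0}^{10} (-1)^k·10!/k!
= 10! - 10!/1! + 10!/2! - 10!/3! + 10!/4! - 10!/5! + 10!/6! - 10!/7! + 10!/8! - 10!/9! + 10!/10!
= 3628800 - 3628800 + 1814400 - 604800 + 151200 - 30240 + 5040 - 720 + 90 - 10 + 1
= 1334961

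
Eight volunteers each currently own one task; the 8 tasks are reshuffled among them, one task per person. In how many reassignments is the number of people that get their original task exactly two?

7420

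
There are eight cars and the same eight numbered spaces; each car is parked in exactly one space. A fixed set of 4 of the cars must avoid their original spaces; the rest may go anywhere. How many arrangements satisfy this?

Inclusion-exclusion on the 4 forbidden self-matches:
Σ_{j=0}^{4} (-1)^j C(4,j)(8-j)!
= C(4,0)·8! - C(4,1)·7! + C(4,2)·6! - C(4,3)·5! + C(4,4)·4!
= 40320 - 20160 + 4320 - 480 + 24
= 24024

24024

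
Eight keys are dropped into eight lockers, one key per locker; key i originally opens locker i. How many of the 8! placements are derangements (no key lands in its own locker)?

By inclusion-exclusion, !8 = Σ (-1)^k · 8!/k! for k=0..8
= 8! - 8!/1! + 8!/2! - 8!/3! + 8!/4! - 8!/5! + 8!/6! - 8!/7! + 8!/8!
= 40320 - 40320 + 20160 - 6720 + 1680 - 336 + 56 - 8 + 1
= 14833

14833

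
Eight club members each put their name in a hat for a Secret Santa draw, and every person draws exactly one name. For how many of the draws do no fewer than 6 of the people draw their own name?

# with exactly i fixed is C(8,i)·!(8-i); sum over i=6..8:
  i=6: C(8,6)·!2 = 28·1 = 28
  i=7: C(8,7)·!1 = 8·0 = 0
  i=8: C(8,8)·!0 = 1·1 = 1
Total = 29.

29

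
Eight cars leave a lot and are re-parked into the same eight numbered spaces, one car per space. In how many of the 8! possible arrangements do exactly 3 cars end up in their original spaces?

2464

Choose which 3 of the 8 are fixed: C(8,3) = 56.
The other 5 form a derangement: !5 = 44.
Total: 56 × 44 = 2464.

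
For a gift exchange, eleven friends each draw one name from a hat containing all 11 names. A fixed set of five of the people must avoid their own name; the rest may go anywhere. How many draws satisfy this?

25022880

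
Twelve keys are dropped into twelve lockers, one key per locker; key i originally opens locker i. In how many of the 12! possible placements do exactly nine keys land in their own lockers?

Pick the 9 fixed positions: C(12,9) = 220 ways.
The remaining 3 must be deranged: !3 = 2.
Total: 220 × 2 = 440.

440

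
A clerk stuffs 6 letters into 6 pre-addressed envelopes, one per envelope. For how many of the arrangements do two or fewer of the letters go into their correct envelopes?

664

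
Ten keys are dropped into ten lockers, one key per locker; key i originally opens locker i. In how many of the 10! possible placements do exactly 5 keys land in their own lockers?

Choose which 5 of the 10 are fixed: C(10,5) = 252.
The other 5 form a derangement: !5 = 44.
Total: 252 × 44 = 11088.

11088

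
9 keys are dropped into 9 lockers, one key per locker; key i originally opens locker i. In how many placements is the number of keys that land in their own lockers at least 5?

# with exactly i fixed is C(9,i)·!(9-i); sum over i=5..9:
  i=5: C(9,5)·!4 = 126·9 = 1134
  i=6: C(9,6)·!3 = 84·2 = 168
  i=7: C(9,7)·!2 = 36·1 = 36
  i=8: C(9,8)·!1 = 9·0 = 0
  i=9: C(9,9)·!0 = 1·1 = 1
Total = 1339.

1339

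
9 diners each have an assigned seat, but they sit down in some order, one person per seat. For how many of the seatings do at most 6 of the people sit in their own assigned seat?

362843

# with exactly i fixed is C(9,i)·!(9-i); sum over i=0..6:
  i=0: C(9,0)·!9 = 1·133496 = 133496
  i=1: C(9,1)·!8 = 9·14833 = 133497
  i=2: C(9,2)·!7 = 36·1854 = 66744
  i=3: C(9,3)·!6 = 84·265 = 22260
  i=4: C(9,4)·!5 = 126·44 = 5544
  i=5: C(9,5)·!4 = 126·9 = 1134
  i=6: C(9,6)·!3 = 84·2 = 168
Total = 362843.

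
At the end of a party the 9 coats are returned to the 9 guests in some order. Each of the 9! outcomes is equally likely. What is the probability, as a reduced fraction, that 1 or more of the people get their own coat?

28673/45360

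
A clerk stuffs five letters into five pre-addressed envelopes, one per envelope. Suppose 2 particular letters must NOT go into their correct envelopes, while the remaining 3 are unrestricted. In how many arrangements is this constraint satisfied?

78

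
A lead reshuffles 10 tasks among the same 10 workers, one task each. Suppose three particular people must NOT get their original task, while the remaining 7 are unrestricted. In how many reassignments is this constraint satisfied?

2656080

Inclusion-exclusion on the 3 forbidden self-matches:
Σ_{j=0}^{3} (-1)^j C(3,j)(10-j)!
= C(3,0)·10! - C(3,1)·9! + C(3,2)·8! - C(3,3)·7!
= 3628800 - 1088640 + 120960 - 5040
= 2656080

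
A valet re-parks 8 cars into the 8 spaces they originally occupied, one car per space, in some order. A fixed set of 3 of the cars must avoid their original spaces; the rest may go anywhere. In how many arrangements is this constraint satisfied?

Let A_j be the event that the j-th constrained one is fixed. By inclusion-exclusion over the 3 events:
Σ_{j=0}^{3} (-1)^j C(3,j)(8-j)!
= C(3,0)·8! - C(3,1)·7! + C(3,2)·6! - C(3,3)·5!
= 40320 - 15120 + 2160 - 120
= 27240

27240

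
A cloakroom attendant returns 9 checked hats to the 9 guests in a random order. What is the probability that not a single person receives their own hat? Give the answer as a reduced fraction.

Favorable outcomes: !9 = 133496.
Total outcomes: 9! = 362880.
Probability = 133496/362880 = 16687/45360.

16687/45360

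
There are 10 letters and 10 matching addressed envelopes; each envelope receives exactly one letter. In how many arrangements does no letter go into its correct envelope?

1334961

Use !n = (n-1)(!(n-1) + !(n-2)).
!10 = 9·(133496 + 14833) = 9·148329 = 1334961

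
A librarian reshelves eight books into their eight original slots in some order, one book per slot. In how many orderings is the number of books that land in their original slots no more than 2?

37085

Sum C(8,i)·!(8-i) for i = 0..2:
  i=0: C(8,0)·!8 = 1·14833 = 14833
  i=1: C(8,1)·!7 = 8·1854 = 14832
  i=2: C(8,2)·!6 = 28·265 = 7420
Total = 37085.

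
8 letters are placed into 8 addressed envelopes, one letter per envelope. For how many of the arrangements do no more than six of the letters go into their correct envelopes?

40319

Sum C(8,i)·!(8-i) for i = 0..6:
  i=0: C(8,0)·!8 = 1·14833 = 14833
  i=1: C(8,1)·!7 = 8·1854 = 14832
  i=2: C(8,2)·!6 = 28·265 = 7420
  i=3: C(8,3)·!5 = 56·44 = 2464
  i=4: C(8,4)·!4 = 70·9 = 630
  i=5: C(8,5)·!3 = 56·2 = 112
  i=6: C(8,6)·!2 = 28·1 = 28
Total = 40319.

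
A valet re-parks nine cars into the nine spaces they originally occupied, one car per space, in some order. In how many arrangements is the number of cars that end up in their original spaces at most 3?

Sum C(9,i)·!(9-i) for i = 0..3:
  i=0: C(9,0)·!9 = 1·133496 = 133496
  i=1: C(9,1)·!8 = 9·14833 = 133497
  i=2: C(9,2)·!7 = 36·1854 = 66744
  i=3: C(9,3)·!6 = 84·265 = 22260
Total = 355997.

355997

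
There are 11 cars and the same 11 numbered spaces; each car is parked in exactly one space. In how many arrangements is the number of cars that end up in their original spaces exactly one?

Pick the single fixed position: C(11,1) = 11 ways.
The other 10 form a derangement: !10 = 1334961.
Total: 11 × 1334961 = 14684571.

14684571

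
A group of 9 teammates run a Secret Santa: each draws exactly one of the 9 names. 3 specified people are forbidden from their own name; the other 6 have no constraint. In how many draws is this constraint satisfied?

Inclusion-exclusion on the 3 forbidden self-matches:
Σ_{j=0}^{3} (-1)^j C(3,j)(9-j)!
= C(3,0)·9! - C(3,1)·8! + C(3,2)·7! - C(3,3)·6!
= 362880 - 120960 + 15120 - 720
= 256320

256320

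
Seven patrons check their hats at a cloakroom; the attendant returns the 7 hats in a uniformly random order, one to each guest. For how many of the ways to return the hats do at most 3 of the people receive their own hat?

4948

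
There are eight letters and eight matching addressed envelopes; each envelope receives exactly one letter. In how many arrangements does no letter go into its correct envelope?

Use !n = (n-1)(!(n-1) + !(n-2)).
!8 = 7·(1854 + 265) = 7·2119 = 14833

14833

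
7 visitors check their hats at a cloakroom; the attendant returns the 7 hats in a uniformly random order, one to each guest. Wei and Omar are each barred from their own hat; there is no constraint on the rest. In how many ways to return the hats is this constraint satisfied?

3720

Inclusion-exclusion on the 2 forbidden self-matches:
Σ_{j=0}^{2} (-1)^j C(2,j)(7-j)!
= C(2,0)·7! - C(2,1)·6! + C(2,2)·5!
= 5040 - 1440 + 120
= 3720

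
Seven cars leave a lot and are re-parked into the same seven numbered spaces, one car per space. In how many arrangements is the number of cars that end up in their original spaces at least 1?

3186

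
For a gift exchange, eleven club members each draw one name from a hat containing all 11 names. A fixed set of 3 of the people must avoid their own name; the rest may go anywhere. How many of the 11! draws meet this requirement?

30078720

Let A_j be the event that the j-th constrained one is fixed. By inclusion-exclusion over the 3 events:
Σ_{j=0}^{3} (-1)^j C(3,j)(11-j)!
= C(3,0)·11! - C(3,1)·10! + C(3,2)·9! - C(3,3)·8!
= 39916800 - 10886400 + 1088640 - 40320
= 30078720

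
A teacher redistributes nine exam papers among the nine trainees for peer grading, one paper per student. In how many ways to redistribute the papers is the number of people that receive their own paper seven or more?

# with exactly i fixed is C(9,i)·!(9-i); sum over i=7..9:
  i=7: C(9,7)·!2 = 36·1 = 36
  i=8: C(9,8)·!1 = 9·0 = 0
  i=9: C(9,9)·!0 = 1·1 = 1
Total = 37.

37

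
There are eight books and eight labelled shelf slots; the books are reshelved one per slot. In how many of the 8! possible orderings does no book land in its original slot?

!8 is the nearest integer to 8!/e.
8! = 40320, and 40320/e ≈ 14832.90, so !8 = 14833.

14833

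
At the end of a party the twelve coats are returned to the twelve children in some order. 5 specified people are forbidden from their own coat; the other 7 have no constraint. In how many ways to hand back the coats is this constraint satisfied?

Let A_j be the event that the j-th constrained one is fixed. By inclusion-exclusion over the 5 events:
Σ_{j=0}^{5} (-1)^j C(5,j)(12-j)!
= C(5,0)·12! - C(5,1)·11! + C(5,2)·10! - C(5,3)·9! + C(5,4)·8! - C(5,5)·7!
= 479001600 - 199584000 + 36288000 - 3628800 + 201600 - 5040
= 312273360

312273360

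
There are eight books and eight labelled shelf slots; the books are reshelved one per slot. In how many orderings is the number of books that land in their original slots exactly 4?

Choose which 4 of the 8 are fixed: C(8,4) = 70.
The remaining 4 must be deranged: !4 = 9.
Total: 70 × 9 = 630.

630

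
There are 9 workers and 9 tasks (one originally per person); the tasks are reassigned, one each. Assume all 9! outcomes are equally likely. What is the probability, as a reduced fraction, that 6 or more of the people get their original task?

Favorable outcomes: Σ_{i≥6} C(9,i)·!(9-i) = 84·2 + 36·1 + 9·0 + 1·1 = 205.
Total outcomes: 9! = 362880.
Probability = 205/362880 = 41/72576.

41/72576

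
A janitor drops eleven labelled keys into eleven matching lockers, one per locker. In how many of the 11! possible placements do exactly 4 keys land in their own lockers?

611820

Choose which 4 of the 11 are fixed: C(11,4) = 330.
The remaining 7 must be deranged: !7 = 1854.
Total: 330 × 1854 = 611820.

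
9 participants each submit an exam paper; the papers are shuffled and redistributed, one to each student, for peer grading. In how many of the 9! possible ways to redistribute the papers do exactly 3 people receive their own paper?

22260

Pick the 3 fixed positions: C(9,3) = 84 ways.
The other 6 form a derangement: !6 = 265.
Total: 84 × 265 = 22260.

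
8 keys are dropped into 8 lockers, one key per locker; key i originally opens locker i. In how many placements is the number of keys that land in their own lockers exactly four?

Pick the 4 fixed positions: C(8,4) = 70 ways.
The other 4 form a derangement: !4 = 9.
Total: 70 × 9 = 630.

630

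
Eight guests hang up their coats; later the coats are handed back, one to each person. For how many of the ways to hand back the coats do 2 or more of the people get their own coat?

Sum C(8,i)·!(8-i) for i = 2..8:
  i=2: C(8,2)·!6 = 28·265 = 7420
  i=3: C(8,3)·!5 = 56·44 = 2464
  i=4: C(8,4)·!4 = 70·9 = 630
  i=5: C(8,5)·!3 = 56·2 = 112
  i=6: C(8,6)·!2 = 28·1 = 28
  i=7: C(8,7)·!1 = 8·0 = 0
  i=8: C(8,8)·!0 = 1·1 = 1
Total = 10655.

10655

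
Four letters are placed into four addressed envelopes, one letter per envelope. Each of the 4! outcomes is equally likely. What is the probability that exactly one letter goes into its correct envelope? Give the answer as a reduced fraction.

Favorable outcomes: C(4,1)·!3 = 4·2 = 8.
Total outcomes: 4! = 24.
Probability = 8/24 = 1/3.

1/3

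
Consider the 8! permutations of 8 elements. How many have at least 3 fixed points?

3235

# with exactly i fixed is C(8,i)·!(8-i); sum over i=3..8:
  i=3: C(8,3)·!5 = 56·44 = 2464
  i=4: C(8,4)·!4 = 70·9 = 630
  i=5: C(8,5)·!3 = 56·2 = 112
  i=6: C(8,6)·!2 = 28·1 = 28
  i=7: C(8,7)·!1 = 8·0 = 0
  i=8: C(8,8)·!0 = 1·1 = 1
Total = 3235.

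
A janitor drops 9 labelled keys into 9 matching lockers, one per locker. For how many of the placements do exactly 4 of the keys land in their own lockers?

5544

Choose which 4 of the 9 are fixed: C(9,4) = 126.
The other 5 form a derangement: !5 = 44.
Total: 126 × 44 = 5544.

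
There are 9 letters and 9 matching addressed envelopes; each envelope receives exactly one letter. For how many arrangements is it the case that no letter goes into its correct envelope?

133496

!9 is the nearest integer to 9!/e.
9! = 362880, and 362880/e ≈ 133496.09, so !9 = 133496.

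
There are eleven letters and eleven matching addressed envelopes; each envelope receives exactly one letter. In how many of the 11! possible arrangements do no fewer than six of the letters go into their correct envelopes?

23684

Sum C(11,i)·!(11-i) for i = 6..11:
  i=6: C(11,6)·!5 = 462·44 = 20328
  i=7: C(11,7)·!4 = 330·9 = 2970
  i=8: C(11,8)·!3 = 165·2 = 330
  i=9: C(11,9)·!2 = 55·1 = 55
  i=10: C(11,10)·!1 = 11·0 = 0
  i=11: C(11,11)·!0 = 1·1 = 1
Total = 23684.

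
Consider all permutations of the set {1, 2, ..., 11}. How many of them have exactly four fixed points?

611820

Choose which 4 of the 11 are fixed: C(11,4) = 330.
The other 7 form a derangement: !7 = 1854.
Total: 330 × 1854 = 611820.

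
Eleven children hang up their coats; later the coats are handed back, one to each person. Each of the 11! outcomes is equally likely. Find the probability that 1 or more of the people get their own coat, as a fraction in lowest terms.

2523223/3991680

Favorable outcomes: Σ_{i≥1} C(11,i)·!(11-i) = 11·1334961 + 55·133496 + 165·14833 + 330·1854 + 462·265 + 462·44 + 330·9 + 165·2 + 55·1 + 11·0 + 1·1 = 25232230.
Total outcomes: 11! = 39916800.
Probability = 25232230/39916800 = 2523223/3991680.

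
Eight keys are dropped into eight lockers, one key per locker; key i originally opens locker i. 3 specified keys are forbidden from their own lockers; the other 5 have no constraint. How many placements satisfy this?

Let A_j be the event that the j-th constrained one is fixed. By inclusion-exclusion over the 3 events:
Σ_{j=0}^{3} (-1)^j C(3,j)(8-j)!
= C(3,0)·8! - C(3,1)·7! + C(3,2)·6! - C(3,3)·5!
= 40320 - 15120 + 2160 - 120
= 27240

27240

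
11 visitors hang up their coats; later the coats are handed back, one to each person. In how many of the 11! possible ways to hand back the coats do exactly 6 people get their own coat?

20328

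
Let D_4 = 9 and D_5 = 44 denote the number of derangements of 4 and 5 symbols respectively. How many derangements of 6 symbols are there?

265

D_6 = (6-1)·(D_5 + D_4) = 5·(44 + 9) = 5·53 = 265.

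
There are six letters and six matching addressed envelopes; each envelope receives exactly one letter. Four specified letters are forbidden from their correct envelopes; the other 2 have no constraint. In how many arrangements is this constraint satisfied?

Inclusion-exclusion on the 4 forbidden self-matches:
Σ_{j=0}^{4} (-1)^j C(4,j)(6-j)!
= C(4,0)·6! - C(4,1)·5! + C(4,2)·4! - C(4,3)·3! + C(4,4)·2!
= 720 - 480 + 144 - 24 + 2
= 362

362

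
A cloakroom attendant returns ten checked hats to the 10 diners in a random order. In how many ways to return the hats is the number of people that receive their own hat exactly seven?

Pick the 7 fixed positions: C(10,7) = 120 ways.
The other 3 form a derangement: !3 = 2.
Total: 120 × 2 = 240.

240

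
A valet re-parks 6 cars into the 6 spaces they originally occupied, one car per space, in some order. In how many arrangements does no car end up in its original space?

265

!6 is the nearest integer to 6!/e.
6! = 720, and 720/e ≈ 264.87, so !6 = 265.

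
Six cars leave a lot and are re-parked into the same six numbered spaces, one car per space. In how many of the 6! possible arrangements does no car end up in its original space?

265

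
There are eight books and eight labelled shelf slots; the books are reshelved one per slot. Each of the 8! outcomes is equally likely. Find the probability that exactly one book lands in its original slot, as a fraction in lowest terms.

103/280

Favorable outcomes: C(8,1)·!7 = 8·1854 = 14832.
Total outcomes: 8! = 40320.
Probability = 14832/40320 = 103/280.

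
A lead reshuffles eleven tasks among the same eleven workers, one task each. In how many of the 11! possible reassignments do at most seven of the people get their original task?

Sum C(11,i)·!(11-i) for i = 0..7:
  i=0: C(11,0)·!11 = 1·14684570 = 14684570
  i=1: C(11,1)·!10 = 11·1334961 = 14684571
  i=2: C(11,2)·!9 = 55·133496 = 7342280
  i=3: C(11,3)·!8 = 165·14833 = 2447445
  i=4: C(11,4)·!7 = 330·1854 = 611820
  i=5: C(11,5)·!6 = 462·265 = 122430
  i=6: C(11,6)·!5 = 462·44 = 20328
  i=7: C(11,7)·!4 = 330·9 = 2970
Total = 39916414.

39916414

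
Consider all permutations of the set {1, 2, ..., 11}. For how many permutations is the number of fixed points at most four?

39770686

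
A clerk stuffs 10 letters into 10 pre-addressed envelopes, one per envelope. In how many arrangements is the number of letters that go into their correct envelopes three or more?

291394

Sum C(10,i)·!(10-i) for i = 3..10:
  i=3: C(10,3)·!7 = 120·1854 = 222480
  i=4: C(10,4)·!6 = 210·265 = 55650
  i=5: C(10,5)·!5 = 252·44 = 11088
  i=6: C(10,6)·!4 = 210·9 = 1890
  i=7: C(10,7)·!3 = 120·2 = 240
  i=8: C(10,8)·!2 = 45·1 = 45
  i=9: C(10,9)·!1 = 10·0 = 0
  i=10: C(10,10)·!0 = 1·1 = 1
Total = 291394.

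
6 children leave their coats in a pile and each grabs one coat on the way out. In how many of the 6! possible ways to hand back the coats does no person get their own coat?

Use !n = n·!(n-1) + (-1)^n.
!6 = 6·44 + 1 = 265

265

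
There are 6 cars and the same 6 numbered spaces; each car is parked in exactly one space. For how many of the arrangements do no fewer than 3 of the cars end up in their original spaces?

56

# with exactly i fixed is C(6,i)·!(6-i); sum over i=3..6:
  i=3: C(6,3)·!3 = 20·2 = 40
  i=4: C(6,4)·!2 = 15·1 = 15
  i=5: C(6,5)·!1 = 6·0 = 0
  i=6: C(6,6)·!0 = 1·1 = 1
Total = 56.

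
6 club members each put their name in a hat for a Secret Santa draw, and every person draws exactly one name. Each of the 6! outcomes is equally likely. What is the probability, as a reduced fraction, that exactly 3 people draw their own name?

1/18

Favorable outcomes: C(6,3)·!3 = 20·2 = 40.
Total outcomes: 6! = 720.
Probability = 40/720 = 1/18.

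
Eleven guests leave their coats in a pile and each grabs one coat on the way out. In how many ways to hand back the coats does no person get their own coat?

The subfactorial !11 = [11!/e] (nearest integer).
11! = 39916800, and 39916800/e ≈ 14684570.08, so !11 = 14684570.

14684570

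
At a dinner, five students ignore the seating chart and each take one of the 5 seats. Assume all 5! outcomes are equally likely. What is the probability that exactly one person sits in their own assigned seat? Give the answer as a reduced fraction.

3/8

Favorable outcomes: C(5,1)·!4 = 5·9 = 45.
Total outcomes: 5! = 120.
Probability = 45/120 = 3/8.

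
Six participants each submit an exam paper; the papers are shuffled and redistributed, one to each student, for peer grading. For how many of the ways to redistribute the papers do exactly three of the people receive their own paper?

40

Pick the 3 fixed positions: C(6,3) = 20 ways.
The remaining 3 must be deranged: !3 = 2.
Total: 20 × 2 = 40.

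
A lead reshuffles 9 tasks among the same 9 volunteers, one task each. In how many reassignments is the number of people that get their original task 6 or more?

Sum C(9,i)·!(9-i) for i = 6..9:
  i=6: C(9,6)·!3 = 84·2 = 168
  i=7: C(9,7)·!2 = 36·1 = 36
  i=8: C(9,8)·!1 = 9·0 = 0
  i=9: C(9,9)·!0 = 1·1 = 1
Total = 205.

205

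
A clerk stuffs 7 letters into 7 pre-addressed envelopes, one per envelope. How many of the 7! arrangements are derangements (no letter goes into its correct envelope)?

!7 is the nearest integer to 7!/e.
7! = 5040, and 5040/e ≈ 1854.11, so !7 = 1854.

1854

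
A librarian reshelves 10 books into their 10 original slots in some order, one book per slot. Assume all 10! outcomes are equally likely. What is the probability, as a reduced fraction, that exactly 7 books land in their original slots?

Favorable outcomes: C(10,7)·!3 = 120·2 = 240.
Total outcomes: 10! = 3628800.
Probability = 240/3628800 = 1/15120.

1/15120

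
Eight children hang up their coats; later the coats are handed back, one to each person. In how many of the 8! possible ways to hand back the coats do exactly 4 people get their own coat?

630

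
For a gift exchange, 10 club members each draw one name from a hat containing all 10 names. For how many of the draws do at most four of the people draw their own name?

# with exactly i fixed is C(10,i)·!(10-i); sum over i=0..4:
  i=0: C(10,0)·!10 = 1·1334961 = 1334961
  i=1: C(10,1)·!9 = 10·133496 = 1334960
  i=2: C(10,2)·!8 = 45·14833 = 667485
  i=3: C(10,3)·!7 = 120·1854 = 222480
  i=4: C(10,4)·!6 = 210·265 = 55650
Total = 3615536.

3615536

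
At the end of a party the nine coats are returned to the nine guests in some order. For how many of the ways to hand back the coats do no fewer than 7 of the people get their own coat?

Sum C(9,i)·!(9-i) for i = 7..9:
  i=7: C(9,7)·!2 = 36·1 = 36
  i=8: C(9,8)·!1 = 9·0 = 0
  i=9: C(9,9)·!0 = 1·1 = 1
Total = 37.

37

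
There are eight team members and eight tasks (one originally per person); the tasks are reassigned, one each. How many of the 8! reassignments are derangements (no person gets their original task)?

!8 is the nearest integer to 8!/e.
8! = 40320, and 40320/e ≈ 14832.90, so !8 = 14833.

14833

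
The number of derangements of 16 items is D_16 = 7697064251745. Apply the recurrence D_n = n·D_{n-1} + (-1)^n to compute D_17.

130850092279664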